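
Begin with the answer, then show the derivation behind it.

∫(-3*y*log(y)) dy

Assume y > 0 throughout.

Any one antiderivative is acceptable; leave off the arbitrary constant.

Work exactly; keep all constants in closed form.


The answer is -3*y**2*log(y)/2 + 3*y**2/4.
Step 1. Integrate ∫(-3*y*log(y)) dy by parts with u = log(y), dv = (-3*y) dy, so v = -3*y**2/2 [assuming y > 0]: now -3*y**2*log(y)/2 + ∫(3*y/2) dy.
Step 2. Evaluate the standard form: now -3*y**2*log(y)/2 + 3*y**2/4.
Answer: -3*y**2*log(y)/2 + 3*y**2/4.


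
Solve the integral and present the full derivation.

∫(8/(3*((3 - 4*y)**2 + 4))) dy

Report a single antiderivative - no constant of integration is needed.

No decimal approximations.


Step 1. Substitute u = 3 - 4*y, turning ∫(8/(3*((3 - 4*y)**2 + 4))) dy into ∫(-2/(3*(u**2 + 4))) du: now ∫(-2/(3*(u**2 + 4))) du.
Step 2. Evaluate the standard form: now -atan(u/2)/3.
Step 3. Substitute back u = 3 - 4*y: now atan(2*y - 3/2)/3.
Answer: atan(2*y - 3/2)/3.


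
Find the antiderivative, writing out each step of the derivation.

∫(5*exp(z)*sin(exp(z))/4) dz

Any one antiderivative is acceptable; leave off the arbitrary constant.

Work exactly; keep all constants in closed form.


Step 1. Substitute u = exp(z), turning ∫(5*exp(z)*sin(exp(z))/4) dz into ∫(5*sin(u)/4) du: now ∫(5*sin(u)/4) du.
Step 2. Evaluate the standard form: now -5*cos(u)/4.
Step 3. Substitute back u = exp(z): now -5*cos(exp(z))/4.
Answer: -5*cos(exp(z))/4.


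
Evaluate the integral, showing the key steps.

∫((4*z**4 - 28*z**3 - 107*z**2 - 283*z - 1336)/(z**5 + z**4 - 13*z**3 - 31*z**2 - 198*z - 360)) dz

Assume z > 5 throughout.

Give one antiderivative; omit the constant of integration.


Step 1. Decompose ∫((4*z**4 - 28*z**3 - 107*z**2 - 283*z - 1336)/(z**5 + z**4 - 13*z**3 - 31*z**2 - 198*z - 360)) dz by partial fractions, (4*z**4 - 28*z**3 - 107*z**2 - 283*z - 1336)/(z**5 + z**4 - 13*z**3 - 31*z**2 - 198*z - 360) = 1/(z**2 + 9) + 2/(z + 4) + 5/(z + 2) - 3/(z - 5): now ∫(-3/(z - 5)) dz + ∫(5/(z + 2)) dz + ∫(2/(z + 4)) dz + ∫(1/(z**2 + 9)) dz.
Step 2. Evaluate the standard form [assuming z > -2]: now 5*log(z + 2) + ∫(-3/(z - 5)) dz + ∫(2/(z + 4)) dz + ∫(1/(z**2 + 9)) dz.
Step 3. Evaluate the standard form [assuming z > -4]: now 5*log(z + 2) + 2*log(z + 4) + ∫(-3/(z - 5)) dz + ∫(1/(z**2 + 9)) dz.
Step 4. Evaluate the standard form [assuming z > 5]: now -3*log(z - 5) + 5*log(z + 2) + 2*log(z + 4) + ∫(1/(z**2 + 9)) dz.
Step 5. Evaluate the standard form: now -3*log(z - 5) + 5*log(z + 2) + 2*log(z + 4) + atan(z/3)/3.
Answer: -3*log(z - 5) + 5*log(z + 2) + 2*log(z + 4) + atan(z/3)/3.


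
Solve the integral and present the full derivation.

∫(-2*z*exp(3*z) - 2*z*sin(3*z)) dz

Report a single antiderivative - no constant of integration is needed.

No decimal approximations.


Step 1. Rewrite: now ∫(-2*z*exp(3*z)) dz + ∫(-2*z*sin(3*z)) dz.
Step 2. Integrate ∫(-2*z*sin(3*z)) dz by parts with u = z, dv = (-2*sin(3*z)) dz, so v = 2*cos(3*z)/3: now 2*z*cos(3*z)/3 + ∫(-2*z*exp(3*z)) dz + ∫(-2*cos(3*z)/3) dz.
Step 3. Evaluate the standard form: now 2*z*cos(3*z)/3 - 2*sin(3*z)/9 + ∫(-2*z*exp(3*z)) dz.
Step 4. Integrate ∫(-2*z*exp(3*z)) dz by parts with u = z, dv = (-2*exp(3*z)) dz, so v = -2*exp(3*z)/3: now -2*z*exp(3*z)/3 + 2*z*cos(3*z)/3 - 2*sin(3*z)/9 + ∫(2*exp(3*z)/3) dz.
Step 5. Evaluate the standard form: now -2*z*exp(3*z)/3 + 2*z*cos(3*z)/3 + 2*exp(3*z)/9 - 2*sin(3*z)/9.
Answer: -2*z*exp(3*z)/3 + 2*z*cos(3*z)/3 + 2*exp(3*z)/9 - 2*sin(3*z)/9.


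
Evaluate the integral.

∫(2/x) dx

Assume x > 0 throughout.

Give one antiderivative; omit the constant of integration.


Answer: 2*log(x).


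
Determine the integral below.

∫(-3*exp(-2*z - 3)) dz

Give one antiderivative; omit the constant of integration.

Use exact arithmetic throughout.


Answer: 3*exp(-2*z - 3)/2.


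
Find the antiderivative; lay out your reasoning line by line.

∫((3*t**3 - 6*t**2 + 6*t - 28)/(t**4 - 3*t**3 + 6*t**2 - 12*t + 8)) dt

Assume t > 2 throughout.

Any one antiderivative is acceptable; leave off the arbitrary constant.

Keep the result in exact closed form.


Step 1. Decompose ∫((3*t**3 - 6*t**2 + 6*t - 28)/(t**4 - 3*t**3 + 6*t**2 - 12*t + 8)) dt by partial fractions, (3*t**3 - 6*t**2 + 6*t - 28)/(t**4 - 3*t**3 + 6*t**2 - 12*t + 8) = 2/(t**2 + 4) + 5/(t - 1) - 2/(t - 2): now ∫(-2/(t - 2)) dt + ∫(5/(t - 1)) dt + ∫(2/(t**2 + 4)) dt.
Step 2. Evaluate the standard form [assuming t > 1]: now 5*log(t - 1) + ∫(-2/(t - 2)) dt + ∫(2/(t**2 + 4)) dt.
Step 3. Evaluate the standard form [assuming t > 2]: now -2*log(t - 2) + 5*log(t - 1) + ∫(2/(t**2 + 4)) dt.
Step 4. Evaluate the standard form: now -2*log(t - 2) + 5*log(t - 1) + atan(t/2).
Answer: -2*log(t - 2) + 5*log(t - 1) + atan(t/2).


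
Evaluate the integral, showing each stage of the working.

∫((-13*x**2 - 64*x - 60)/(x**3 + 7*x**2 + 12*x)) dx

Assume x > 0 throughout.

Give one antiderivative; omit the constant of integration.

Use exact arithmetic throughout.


Step 1. Decompose ∫((-13*x**2 - 64*x - 60)/(x**3 + 7*x**2 + 12*x)) dx by partial fractions, (-13*x**2 - 64*x - 60)/(x**3 + 7*x**2 + 12*x) = -3/(x + 4) - 5/(x + 3) - 5/x: now ∫(-5/x) dx + ∫(-5/(x + 3)) dx + ∫(-3/(x + 4)) dx.
Step 2. Evaluate the standard form [assuming x > 0]: now -5*log(x) + ∫(-5/(x + 3)) dx + ∫(-3/(x + 4)) dx.
Step 3. Evaluate the standard form [assuming x > -4]: now -5*log(x) - 3*log(x + 4) + ∫(-5/(x + 3)) dx.
Step 4. Evaluate the standard form [assuming x > -3]: now -5*log(x) - 5*log(x + 3) - 3*log(x + 4).
Answer: -5*log(x) - 5*log(x + 3) - 3*log(x + 4).


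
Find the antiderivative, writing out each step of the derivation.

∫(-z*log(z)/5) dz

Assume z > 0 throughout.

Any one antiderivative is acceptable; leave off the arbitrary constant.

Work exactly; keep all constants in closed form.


Step 1. Integrate ∫(-z*log(z)/5) dz by parts with u = log(z), dv = (-z/5) dz, so v = -z**2/10 [assuming z > 0]: now -z**2*log(z)/10 + ∫(z/10) dz.
Step 2. Evaluate the standard form: now -z**2*log(z)/10 + z**2/20.
Answer: -z**2*log(z)/10 + z**2/20.


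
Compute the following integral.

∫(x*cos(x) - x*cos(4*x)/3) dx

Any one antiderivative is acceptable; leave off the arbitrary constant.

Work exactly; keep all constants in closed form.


Answer: x*sin(x) - x*sin(4*x)/12 + cos(x) - cos(4*x)/48.


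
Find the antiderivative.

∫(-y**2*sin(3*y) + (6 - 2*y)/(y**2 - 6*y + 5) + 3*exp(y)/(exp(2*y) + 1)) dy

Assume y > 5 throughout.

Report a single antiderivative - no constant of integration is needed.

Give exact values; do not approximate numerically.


Answer: y**2*cos(3*y)/3 - 2*y*sin(3*y)/9 - log(y - 5) - log(y - 1) - 2*cos(3*y)/27 + 3*atan(exp(y)).


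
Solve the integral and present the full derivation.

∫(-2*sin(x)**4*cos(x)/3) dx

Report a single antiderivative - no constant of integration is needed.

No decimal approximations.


Step 1. Substitute u = sin(x), turning ∫(-2*sin(x)**4*cos(x)/3) dx into ∫(-2*u**4/3) du: now ∫(-2*u**4/3) du.
Step 2. Evaluate the standard form: now -2*u**5/15.
Step 3. Substitute back u = sin(x): now -2*sin(x)**5/15.
Answer: -2*sin(x)**5/15.


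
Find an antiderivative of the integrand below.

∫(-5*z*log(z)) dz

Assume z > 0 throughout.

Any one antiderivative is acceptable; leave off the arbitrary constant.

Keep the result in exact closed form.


Answer: -5*z**2*log(z)/2 + 5*z**2/4.


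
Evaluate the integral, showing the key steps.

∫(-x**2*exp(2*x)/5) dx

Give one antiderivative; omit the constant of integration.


Step 1. Integrate ∫(-x**2*exp(2*x)/5) dx by parts with u = x**2, dv = (-exp(2*x)/5) dx, so v = -exp(2*x)/10: now -x**2*exp(2*x)/10 + ∫(x*exp(2*x)/5) dx.
Step 2. Integrate ∫(x*exp(2*x)/5) dx by parts with u = x, dv = (exp(2*x)/5) dx, so v = exp(2*x)/10: now -x**2*exp(2*x)/10 + x*exp(2*x)/10 + ∫(-exp(2*x)/10) dx.
Step 3. Evaluate the standard form: now -x**2*exp(2*x)/10 + x*exp(2*x)/10 - exp(2*x)/20.
Answer: -x**2*exp(2*x)/10 + x*exp(2*x)/10 - exp(2*x)/20.


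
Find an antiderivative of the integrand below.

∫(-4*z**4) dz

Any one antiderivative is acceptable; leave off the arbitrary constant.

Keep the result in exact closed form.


Answer: -4*z**5/5.


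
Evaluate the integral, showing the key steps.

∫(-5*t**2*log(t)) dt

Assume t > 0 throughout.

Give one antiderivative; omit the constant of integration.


Step 1. Integrate ∫(-5*t**2*log(t)) dt by parts with u = log(t), dv = (-5*t**2) dt, so v = -5*t**3/3 [assuming t > 0]: now -5*t**3*log(t)/3 + ∫(5*t**2/3) dt.
Step 2. Evaluate the standard form: now -5*t**3*log(t)/3 + 5*t**3/9.
Answer: -5*t**3*log(t)/3 + 5*t**3/9.


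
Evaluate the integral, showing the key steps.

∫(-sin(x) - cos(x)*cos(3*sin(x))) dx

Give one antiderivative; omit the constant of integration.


Step 1. Rewrite: now ∫(-cos(x)*cos(3*sin(x))) dx + ∫(-sin(x)) dx.
Step 2. Substitute u = sin(x), turning ∫(-cos(x)*cos(3*sin(x))) dx into ∫(-cos(3*u)) du: now ∫(-sin(x)) dx + ∫(-cos(3*u)) du.
Step 3. Evaluate the standard form: now -sin(3*u)/3 + ∫(-sin(x)) dx.
Step 4. Substitute back u = sin(x): now -sin(3*sin(x))/3 + ∫(-sin(x)) dx.
Step 5. Evaluate the standard form: now -sin(3*sin(x))/3 + cos(x).
Answer: -sin(3*sin(x))/3 + cos(x).


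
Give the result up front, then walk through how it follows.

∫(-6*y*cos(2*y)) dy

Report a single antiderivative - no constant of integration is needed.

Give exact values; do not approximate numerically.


The answer is -3*y*sin(2*y) - 3*cos(2*y)/2.
Step 1. Integrate ∫(-6*y*cos(2*y)) dy by parts with u = y, dv = (-6*cos(2*y)) dy, so v = -3*sin(2*y): now -3*y*sin(2*y) + ∫(3*sin(2*y)) dy.
Step 2. Evaluate the standard form: now -3*y*sin(2*y) - 3*cos(2*y)/2.
Answer: -3*y*sin(2*y) - 3*cos(2*y)/2.


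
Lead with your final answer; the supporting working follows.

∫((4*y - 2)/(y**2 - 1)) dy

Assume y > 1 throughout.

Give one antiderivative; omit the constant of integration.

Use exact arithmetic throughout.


The answer is log(y - 1) + 3*log(y + 1).
Step 1. Decompose ∫((4*y - 2)/(y**2 - 1)) dy by partial fractions, (4*y - 2)/(y**2 - 1) = 3/(y + 1) + 1/(y - 1): now ∫(1/(y - 1)) dy + ∫(3/(y + 1)) dy.
Step 2. Evaluate the standard form [assuming y > 1]: now log(y - 1) + ∫(3/(y + 1)) dy.
Step 3. Evaluate the standard form [assuming y > -1]: now log(y - 1) + 3*log(y + 1).
Answer: log(y - 1) + 3*log(y + 1).


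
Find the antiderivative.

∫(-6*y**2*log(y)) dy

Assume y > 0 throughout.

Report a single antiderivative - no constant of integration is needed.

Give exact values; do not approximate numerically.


Answer: -2*y**3*log(y) + 2*y**3/3.


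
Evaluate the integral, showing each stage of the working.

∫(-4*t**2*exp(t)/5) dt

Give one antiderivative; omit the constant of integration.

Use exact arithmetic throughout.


Step 1. Integrate ∫(-4*t**2*exp(t)/5) dt by parts with u = t**2, dv = (-4*exp(t)/5) dt, so v = -4*exp(t)/5: now -4*t**2*exp(t)/5 + ∫(8*t*exp(t)/5) dt.
Step 2. Integrate ∫(8*t*exp(t)/5) dt by parts with u = t, dv = (8*exp(t)/5) dt, so v = 8*exp(t)/5: now -4*t**2*exp(t)/5 + 8*t*exp(t)/5 + ∫(-8*exp(t)/5) dt.
Step 3. Evaluate the standard form: now -4*t**2*exp(t)/5 + 8*t*exp(t)/5 - 8*exp(t)/5.
Answer: -4*t**2*exp(t)/5 + 8*t*exp(t)/5 - 8*exp(t)/5.


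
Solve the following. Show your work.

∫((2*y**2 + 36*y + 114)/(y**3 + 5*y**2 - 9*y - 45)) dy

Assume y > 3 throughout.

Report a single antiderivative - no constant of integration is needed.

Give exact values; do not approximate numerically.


Step 1. Decompose ∫((2*y**2 + 36*y + 114)/(y**3 + 5*y**2 - 9*y - 45)) dy by partial fractions, (2*y**2 + 36*y + 114)/(y**3 + 5*y**2 - 9*y - 45) = -1/(y + 5) - 2/(y + 3) + 5/(y - 3): now ∫(5/(y - 3)) dy + ∫(-2/(y + 3)) dy + ∫(-1/(y + 5)) dy.
Step 2. Evaluate the standard form [assuming y > -3]: now -2*log(y + 3) + ∫(5/(y - 3)) dy + ∫(-1/(y + 5)) dy.
Step 3. Evaluate the standard form [assuming y > 3]: now 5*log(y - 3) - 2*log(y + 3) + ∫(-1/(y + 5)) dy.
Step 4. Evaluate the standard form [assuming y > -5]: now 5*log(y - 3) - 2*log(y + 3) - log(y + 5).
Answer: 5*log(y - 3) - 2*log(y + 3) - log(y + 5).


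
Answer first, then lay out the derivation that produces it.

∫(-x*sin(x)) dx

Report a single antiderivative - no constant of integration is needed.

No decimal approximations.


The answer is x*cos(x) - sin(x).
Step 1. Integrate ∫(-x*sin(x)) dx by parts with u = x, dv = (-sin(x)) dx, so v = cos(x): now x*cos(x) + ∫(-cos(x)) dx.
Step 2. Evaluate the standard form: now x*cos(x) - sin(x).
Answer: x*cos(x) - sin(x).


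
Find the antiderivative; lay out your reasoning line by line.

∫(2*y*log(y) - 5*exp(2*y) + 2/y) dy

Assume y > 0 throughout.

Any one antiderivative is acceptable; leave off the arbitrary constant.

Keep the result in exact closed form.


Step 1. Rewrite: now ∫(2/y) dy + ∫(2*y*log(y)) dy + ∫(-5*exp(2*y)) dy.
Step 2. Evaluate the standard form: now -5*exp(2*y)/2 + ∫(2/y) dy + ∫(2*y*log(y)) dy.
Step 3. Evaluate the standard form [assuming y > 0]: now -5*exp(2*y)/2 + 2*log(y) + ∫(2*y*log(y)) dy.
Step 4. Integrate ∫(2*y*log(y)) dy by parts with u = log(y), dv = (2*y) dy, so v = y**2 [assuming y > 0]: now y**2*log(y) - 5*exp(2*y)/2 + 2*log(y) + ∫(-y) dy.
Step 5. Evaluate the standard form: now y**2*log(y) - y**2/2 - 5*exp(2*y)/2 + 2*log(y).
Answer: y**2*log(y) - y**2/2 - 5*exp(2*y)/2 + 2*log(y).


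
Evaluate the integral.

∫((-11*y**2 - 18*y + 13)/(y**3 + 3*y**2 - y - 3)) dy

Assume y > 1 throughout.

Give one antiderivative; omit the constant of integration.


Answer: -2*log(y - 1) - 5*log(y + 1) - 4*log(y + 3).


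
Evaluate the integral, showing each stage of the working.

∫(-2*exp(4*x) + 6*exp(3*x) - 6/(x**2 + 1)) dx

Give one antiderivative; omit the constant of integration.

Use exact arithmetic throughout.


Step 1. Rewrite: now ∫(-6/(x**2 + 1)) dx + ∫(6*exp(3*x)) dx + ∫(-2*exp(4*x)) dx.
Step 2. Evaluate the standard form: now -6*atan(x) + ∫(6*exp(3*x)) dx + ∫(-2*exp(4*x)) dx.
Step 3. Evaluate the standard form: now -exp(4*x)/2 - 6*atan(x) + ∫(6*exp(3*x)) dx.
Step 4. Evaluate the standard form: now -exp(4*x)/2 + 2*exp(3*x) - 6*atan(x).
Answer: -exp(4*x)/2 + 2*exp(3*x) - 6*atan(x).


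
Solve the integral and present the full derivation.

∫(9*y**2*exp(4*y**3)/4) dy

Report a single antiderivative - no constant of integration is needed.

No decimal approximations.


Step 1. Substitute u = y**3, turning ∫(9*y**2*exp(4*y**3)/4) dy into ∫(3*exp(4*u)/4) du: now ∫(3*exp(4*u)/4) du.
Step 2. Evaluate the standard form: now 3*exp(4*u)/16.
Step 3. Substitute back u = y**3: now 3*exp(4*y**3)/16.
Answer: 3*exp(4*y**3)/16.


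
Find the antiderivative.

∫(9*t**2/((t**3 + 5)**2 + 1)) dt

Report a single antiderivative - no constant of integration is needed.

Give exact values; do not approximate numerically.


Answer: 3*atan(t**3 + 5).


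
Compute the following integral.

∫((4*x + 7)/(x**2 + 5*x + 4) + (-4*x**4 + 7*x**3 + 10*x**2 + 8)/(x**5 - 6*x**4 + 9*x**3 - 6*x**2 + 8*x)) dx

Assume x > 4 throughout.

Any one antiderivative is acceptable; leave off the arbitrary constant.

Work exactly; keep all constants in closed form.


Answer: log(x) - 3*log(x - 4) - 2*log(x - 2) + log(x + 1) + 3*log(x + 4) - atan(x).


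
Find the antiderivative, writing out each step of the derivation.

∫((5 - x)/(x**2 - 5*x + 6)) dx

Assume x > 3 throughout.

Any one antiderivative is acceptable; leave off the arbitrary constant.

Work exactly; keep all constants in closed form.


Step 1. Decompose ∫((5 - x)/(x**2 - 5*x + 6)) dx by partial fractions, (5 - x)/(x**2 - 5*x + 6) = -3/(x - 2) + 2/(x - 3): now ∫(2/(x - 3)) dx + ∫(-3/(x - 2)) dx.
Step 2. Evaluate the standard form [assuming x > 2]: now -3*log(x - 2) + ∫(2/(x - 3)) dx.
Step 3. Evaluate the standard form [assuming x > 3]: now 2*log(x - 3) - 3*log(x - 2).
Answer: 2*log(x - 3) - 3*log(x - 2).


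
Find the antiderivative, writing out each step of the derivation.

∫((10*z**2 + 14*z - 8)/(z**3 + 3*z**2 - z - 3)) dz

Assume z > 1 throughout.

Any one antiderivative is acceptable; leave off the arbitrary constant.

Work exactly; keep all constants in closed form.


Step 1. Decompose ∫((10*z**2 + 14*z - 8)/(z**3 + 3*z**2 - z - 3)) dz by partial fractions, (10*z**2 + 14*z - 8)/(z**3 + 3*z**2 - z - 3) = 5/(z + 3) + 3/(z + 1) + 2/(z - 1): now ∫(2/(z - 1)) dz + ∫(3/(z + 1)) dz + ∫(5/(z + 3)) dz.
Step 2. Evaluate the standard form [assuming z > -1]: now 3*log(z + 1) + ∫(2/(z - 1)) dz + ∫(5/(z + 3)) dz.
Step 3. Evaluate the standard form [assuming z > -3]: now 3*log(z + 1) + 5*log(z + 3) + ∫(2/(z - 1)) dz.
Step 4. Evaluate the standard form [assuming z > 1]: now 2*log(z - 1) + 3*log(z + 1) + 5*log(z + 3).
Answer: 2*log(z - 1) + 3*log(z + 1) + 5*log(z + 3).


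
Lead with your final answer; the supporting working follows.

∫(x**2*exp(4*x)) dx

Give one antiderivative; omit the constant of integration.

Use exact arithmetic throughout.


The answer is x**2*exp(4*x)/4 - x*exp(4*x)/8 + exp(4*x)/32.
Step 1. Integrate ∫(x**2*exp(4*x)) dx by parts with u = x**2, dv = (exp(4*x)) dx, so v = exp(4*x)/4: now x**2*exp(4*x)/4 + ∫(-x*exp(4*x)/2) dx.
Step 2. Integrate ∫(-x*exp(4*x)/2) dx by parts with u = x, dv = (-exp(4*x)/2) dx, so v = -exp(4*x)/8: now x**2*exp(4*x)/4 - x*exp(4*x)/8 + ∫(exp(4*x)/8) dx.
Step 3. Evaluate the standard form: now x**2*exp(4*x)/4 - x*exp(4*x)/8 + exp(4*x)/32.
Answer: x**2*exp(4*x)/4 - x*exp(4*x)/8 + exp(4*x)/32.


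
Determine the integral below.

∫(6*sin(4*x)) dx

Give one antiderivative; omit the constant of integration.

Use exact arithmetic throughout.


Answer: -3*cos(4*x)/2.


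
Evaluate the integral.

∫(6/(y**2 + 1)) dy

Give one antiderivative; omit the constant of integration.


Answer: 6*atan(y).


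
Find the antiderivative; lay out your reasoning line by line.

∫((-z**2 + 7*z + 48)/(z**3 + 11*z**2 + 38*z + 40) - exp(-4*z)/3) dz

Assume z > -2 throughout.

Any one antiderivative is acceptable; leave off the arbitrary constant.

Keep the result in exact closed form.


Step 1. Rewrite: now ∫((-z**2 + 7*z + 48)/(z**3 + 11*z**2 + 38*z + 40)) dz + ∫(-exp(-4*z)/3) dz.
Step 2. Decompose ∫((-z**2 + 7*z + 48)/(z**3 + 11*z**2 + 38*z + 40)) dz by partial fractions, (-z**2 + 7*z + 48)/(z**3 + 11*z**2 + 38*z + 40) = -4/(z + 5) - 2/(z + 4) + 5/(z + 2): now ∫(5/(z + 2)) dz + ∫(-2/(z + 4)) dz + ∫(-4/(z + 5)) dz + ∫(-exp(-4*z)/3) dz.
Step 3. Evaluate the standard form [assuming z > -5]: now -4*log(z + 5) + ∫(5/(z + 2)) dz + ∫(-2/(z + 4)) dz + ∫(-exp(-4*z)/3) dz.
Step 4. Evaluate the standard form [assuming z > -2]: now 5*log(z + 2) - 4*log(z + 5) + ∫(-2/(z + 4)) dz + ∫(-exp(-4*z)/3) dz.
Step 5. Evaluate the standard form [assuming z > -4]: now 5*log(z + 2) - 2*log(z + 4) - 4*log(z + 5) + ∫(-exp(-4*z)/3) dz.
Step 6. Evaluate the standard form: now 5*log(z + 2) - 2*log(z + 4) - 4*log(z + 5) + exp(-4*z)/12.
Answer: 5*log(z + 2) - 2*log(z + 4) - 4*log(z + 5) + exp(-4*z)/12.


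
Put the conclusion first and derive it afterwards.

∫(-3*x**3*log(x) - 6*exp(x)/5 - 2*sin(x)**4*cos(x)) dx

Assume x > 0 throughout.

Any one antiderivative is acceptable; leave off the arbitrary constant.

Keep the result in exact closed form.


The answer is -3*x**4*log(x)/4 + 3*x**4/16 - 6*exp(x)/5 - 2*sin(x)**5/5.
Step 1. Rewrite: now ∫(-3*x**3*log(x)) dx + ∫(-2*sin(x)**4*cos(x)) dx + ∫(-6*exp(x)/5) dx.
Step 2. Integrate ∫(-3*x**3*log(x)) dx by parts with u = log(x), dv = (-3*x**3) dx, so v = -3*x**4/4 [assuming x > 0]: now -3*x**4*log(x)/4 + ∫(3*x**3/4) dx + ∫(-2*sin(x)**4*cos(x)) dx + ∫(-6*exp(x)/5) dx.
Step 3. Evaluate the standard form: now -3*x**4*log(x)/4 + 3*x**4/16 + ∫(-2*sin(x)**4*cos(x)) dx + ∫(-6*exp(x)/5) dx.
Step 4. Substitute u = sin(x), turning ∫(-2*sin(x)**4*cos(x)) dx into ∫(-2*u**4) du: now -3*x**4*log(x)/4 + 3*x**4/16 + ∫(-2*u**4) du + ∫(-6*exp(x)/5) dx.
Step 5. Evaluate the standard form: now -2*u**5/5 - 3*x**4*log(x)/4 + 3*x**4/16 + ∫(-6*exp(x)/5) dx.
Step 6. Substitute back u = sin(x): now -3*x**4*log(x)/4 + 3*x**4/16 - 2*sin(x)**5/5 + ∫(-6*exp(x)/5) dx.
Step 7. Evaluate the standard form: now -3*x**4*log(x)/4 + 3*x**4/16 - 6*exp(x)/5 - 2*sin(x)**5/5.
Answer: -3*x**4*log(x)/4 + 3*x**4/16 - 6*exp(x)/5 - 2*sin(x)**5/5.


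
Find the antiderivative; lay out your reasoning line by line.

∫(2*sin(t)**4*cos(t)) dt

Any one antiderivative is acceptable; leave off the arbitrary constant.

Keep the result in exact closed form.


Step 1. Substitute u = sin(t), turning ∫(2*sin(t)**4*cos(t)) dt into ∫(2*u**4) du: now ∫(2*u**4) du.
Step 2. Evaluate the standard form: now 2*u**5/5.
Step 3. Substitute back u = sin(t): now 2*sin(t)**5/5.
Answer: 2*sin(t)**5/5.


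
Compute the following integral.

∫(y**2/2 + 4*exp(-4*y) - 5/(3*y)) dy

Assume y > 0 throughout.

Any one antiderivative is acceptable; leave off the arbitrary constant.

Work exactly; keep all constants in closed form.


Answer: y**3/6 - 5*log(y)/3 - exp(-4*y).


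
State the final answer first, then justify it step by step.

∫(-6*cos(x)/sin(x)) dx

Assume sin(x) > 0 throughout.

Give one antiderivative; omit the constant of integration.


The answer is -6*log(sin(x)).
Step 1. Substitute u = sin(x), turning ∫(-6*cos(x)/sin(x)) dx into ∫(-6/u) du: now ∫(-6/u) du.
Step 2. Evaluate the standard form [assuming u > 0]: now -6*log(u).
Step 3. Substitute back u = sin(x): now -6*log(sin(x)).
Answer: -6*log(sin(x)).


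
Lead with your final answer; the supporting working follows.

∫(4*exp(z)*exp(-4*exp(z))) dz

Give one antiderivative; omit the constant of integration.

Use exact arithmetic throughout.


The answer is -exp(-4*exp(z)).
Step 1. Substitute u = exp(z), turning ∫(4*exp(z)*exp(-4*exp(z))) dz into ∫(4*exp(-4*u)) du: now ∫(4*exp(-4*u)) du.
Step 2. Evaluate the standard form: now -exp(-4*u).
Step 3. Substitute back u = exp(z): now -exp(-4*exp(z)).
Answer: -exp(-4*exp(z)).


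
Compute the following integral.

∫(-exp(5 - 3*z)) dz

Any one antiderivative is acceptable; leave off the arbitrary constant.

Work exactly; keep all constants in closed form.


Answer: exp(5 - 3*z)/3.


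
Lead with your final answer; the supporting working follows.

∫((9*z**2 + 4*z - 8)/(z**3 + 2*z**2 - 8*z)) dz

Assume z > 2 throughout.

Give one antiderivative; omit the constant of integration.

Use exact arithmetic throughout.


The answer is log(z) + 3*log(z - 2) + 5*log(z + 4).
Step 1. Decompose ∫((9*z**2 + 4*z - 8)/(z**3 + 2*z**2 - 8*z)) dz by partial fractions, (9*z**2 + 4*z - 8)/(z**3 + 2*z**2 - 8*z) = 5/(z + 4) + 3/(z - 2) + 1/z: now ∫(1/z) dz + ∫(3/(z - 2)) dz + ∫(5/(z + 4)) dz.
Step 2. Evaluate the standard form [assuming z > 0]: now log(z) + ∫(3/(z - 2)) dz + ∫(5/(z + 4)) dz.
Step 3. Evaluate the standard form [assuming z > 2]: now log(z) + 3*log(z - 2) + ∫(5/(z + 4)) dz.
Step 4. Evaluate the standard form [assuming z > -4]: now log(z) + 3*log(z - 2) + 5*log(z + 4).
Answer: log(z) + 3*log(z - 2) + 5*log(z + 4).


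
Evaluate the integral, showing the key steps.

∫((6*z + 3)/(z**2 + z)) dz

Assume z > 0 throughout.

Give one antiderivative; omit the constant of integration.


Step 1. Decompose ∫((6*z + 3)/(z**2 + z)) dz by partial fractions, (6*z + 3)/(z**2 + z) = 3/(z + 1) + 3/z: now ∫(3/z) dz + ∫(3/(z + 1)) dz.
Step 2. Evaluate the standard form [assuming z > -1]: now 3*log(z + 1) + ∫(3/z) dz.
Step 3. Evaluate the standard form [assuming z > 0]: now 3*log(z) + 3*log(z + 1).
Answer: 3*log(z) + 3*log(z + 1).


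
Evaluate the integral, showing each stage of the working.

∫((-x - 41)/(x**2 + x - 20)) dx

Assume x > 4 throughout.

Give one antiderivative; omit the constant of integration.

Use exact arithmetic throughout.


Step 1. Decompose ∫((-x - 41)/(x**2 + x - 20)) dx by partial fractions, (-x - 41)/(x**2 + x - 20) = 4/(x + 5) - 5/(x - 4): now ∫(-5/(x - 4)) dx + ∫(4/(x + 5)) dx.
Step 2. Evaluate the standard form [assuming x > -5]: now 4*log(x + 5) + ∫(-5/(x - 4)) dx.
Step 3. Evaluate the standard form [assuming x > 4]: now -5*log(x - 4) + 4*log(x + 5).
Answer: -5*log(x - 4) + 4*log(x + 5).


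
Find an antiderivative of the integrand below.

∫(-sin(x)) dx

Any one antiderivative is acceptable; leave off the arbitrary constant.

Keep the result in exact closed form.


Answer: cos(x).


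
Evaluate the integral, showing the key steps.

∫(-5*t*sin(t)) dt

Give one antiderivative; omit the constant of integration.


Step 1. Integrate ∫(-5*t*sin(t)) dt by parts with u = t, dv = (-5*sin(t)) dt, so v = 5*cos(t): now 5*t*cos(t) + ∫(-5*cos(t)) dt.
Step 2. Evaluate the standard form: now 5*t*cos(t) - 5*sin(t).
Answer: 5*t*cos(t) - 5*sin(t).


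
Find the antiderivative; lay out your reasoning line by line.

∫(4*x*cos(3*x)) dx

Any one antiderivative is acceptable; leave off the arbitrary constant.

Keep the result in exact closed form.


Step 1. Integrate ∫(4*x*cos(3*x)) dx by parts with u = x, dv = (4*cos(3*x)) dx, so v = 4*sin(3*x)/3: now 4*x*sin(3*x)/3 + ∫(-4*sin(3*x)/3) dx.
Step 2. Evaluate the standard form: now 4*x*sin(3*x)/3 + 4*cos(3*x)/9.
Answer: 4*x*sin(3*x)/3 + 4*cos(3*x)/9.


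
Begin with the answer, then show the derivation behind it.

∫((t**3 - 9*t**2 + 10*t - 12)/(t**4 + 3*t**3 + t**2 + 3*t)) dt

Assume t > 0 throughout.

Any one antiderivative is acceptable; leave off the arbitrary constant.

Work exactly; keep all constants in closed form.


The answer is -4*log(t) + 5*log(t + 3) + 3*atan(t).
Step 1. Decompose ∫((t**3 - 9*t**2 + 10*t - 12)/(t**4 + 3*t**3 + t**2 + 3*t)) dt by partial fractions, (t**3 - 9*t**2 + 10*t - 12)/(t**4 + 3*t**3 + t**2 + 3*t) = 3/(t**2 + 1) + 5/(t + 3) - 4/t: now ∫(-4/t) dt + ∫(5/(t + 3)) dt + ∫(3/(t**2 + 1)) dt.
Step 2. Evaluate the standard form [assuming t > -3]: now 5*log(t + 3) + ∫(-4/t) dt + ∫(3/(t**2 + 1)) dt.
Step 3. Evaluate the standard form [assuming t > 0]: now -4*log(t) + 5*log(t + 3) + ∫(3/(t**2 + 1)) dt.
Step 4. Evaluate the standard form: now -4*log(t) + 5*log(t + 3) + 3*atan(t).
Answer: -4*log(t) + 5*log(t + 3) + 3*atan(t).


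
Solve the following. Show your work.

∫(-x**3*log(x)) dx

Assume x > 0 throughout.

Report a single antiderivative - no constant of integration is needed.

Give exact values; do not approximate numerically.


Step 1. Integrate ∫(-x**3*log(x)) dx by parts with u = log(x), dv = (-x**3) dx, so v = -x**4/4 [assuming x > 0]: now -x**4*log(x)/4 + ∫(x**3/4) dx.
Step 2. Evaluate the standard form: now -x**4*log(x)/4 + x**4/16.
Answer: -x**4*log(x)/4 + x**4/16.


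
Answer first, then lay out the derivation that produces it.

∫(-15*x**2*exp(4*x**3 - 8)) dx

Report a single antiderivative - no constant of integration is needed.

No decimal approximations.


The answer is -5*exp(4*x**3 - 8)/4.
Step 1. Substitute u = x**3 - 2, turning ∫(-15*x**2*exp(4*x**3 - 8)) dx into ∫(-5*exp(4*u)) du: now ∫(-5*exp(4*u)) du.
Step 2. Evaluate the standard form: now -5*exp(4*u)/4.
Step 3. Substitute back u = x**3 - 2: now -5*exp(4*x**3 - 8)/4.
Answer: -5*exp(4*x**3 - 8)/4.


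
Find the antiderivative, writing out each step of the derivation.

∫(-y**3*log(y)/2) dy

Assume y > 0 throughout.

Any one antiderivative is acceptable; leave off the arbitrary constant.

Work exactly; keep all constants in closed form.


Step 1. Integrate ∫(-y**3*log(y)/2) dy by parts with u = log(y), dv = (-y**3/2) dy, so v = -y**4/8 [assuming y > 0]: now -y**4*log(y)/8 + ∫(y**3/8) dy.
Step 2. Evaluate the standard form: now -y**4*log(y)/8 + y**4/32.
Answer: -y**4*log(y)/8 + y**4/32.


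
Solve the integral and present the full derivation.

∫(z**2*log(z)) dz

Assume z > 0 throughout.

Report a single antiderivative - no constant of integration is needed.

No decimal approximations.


Step 1. Integrate ∫(z**2*log(z)) dz by parts with u = log(z), dv = (z**2) dz, so v = z**3/3 [assuming z > 0]: now z**3*log(z)/3 + ∫(-z**2/3) dz.
Step 2. Evaluate the standard form: now z**3*log(z)/3 - z**3/9.
Answer: z**3*log(z)/3 - z**3/9.


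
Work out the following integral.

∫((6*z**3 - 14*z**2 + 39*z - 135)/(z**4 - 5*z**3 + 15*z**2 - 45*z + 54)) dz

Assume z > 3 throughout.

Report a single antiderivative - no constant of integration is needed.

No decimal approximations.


Answer: log(z - 3) + 5*log(z - 2) + atan(z/3).


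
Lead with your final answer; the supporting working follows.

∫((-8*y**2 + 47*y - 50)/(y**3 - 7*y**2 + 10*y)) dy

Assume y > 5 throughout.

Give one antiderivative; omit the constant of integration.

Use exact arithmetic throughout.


The answer is -5*log(y) - log(y - 5) - 2*log(y - 2).
Step 1. Decompose ∫((-8*y**2 + 47*y - 50)/(y**3 - 7*y**2 + 10*y)) dy by partial fractions, (-8*y**2 + 47*y - 50)/(y**3 - 7*y**2 + 10*y) = -2/(y - 2) - 1/(y - 5) - 5/y: now ∫(-5/y) dy + ∫(-1/(y - 5)) dy + ∫(-2/(y - 2)) dy.
Step 2. Evaluate the standard form [assuming y > 0]: now -5*log(y) + ∫(-1/(y - 5)) dy + ∫(-2/(y - 2)) dy.
Step 3. Evaluate the standard form [assuming y > 5]: now -5*log(y) - log(y - 5) + ∫(-2/(y - 2)) dy.
Step 4. Evaluate the standard form [assuming y > 2]: now -5*log(y) - log(y - 5) - 2*log(y - 2).
Answer: -5*log(y) - log(y - 5) - 2*log(y - 2).


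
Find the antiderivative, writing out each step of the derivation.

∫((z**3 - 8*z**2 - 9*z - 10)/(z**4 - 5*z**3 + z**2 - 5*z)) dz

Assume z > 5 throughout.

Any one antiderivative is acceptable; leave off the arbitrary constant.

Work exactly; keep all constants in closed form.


Step 1. Decompose ∫((z**3 - 8*z**2 - 9*z - 10)/(z**4 - 5*z**3 + z**2 - 5*z)) dz by partial fractions, (z**3 - 8*z**2 - 9*z - 10)/(z**4 - 5*z**3 + z**2 - 5*z) = 2/(z**2 + 1) - 1/(z - 5) + 2/z: now ∫(2/z) dz + ∫(-1/(z - 5)) dz + ∫(2/(z**2 + 1)) dz.
Step 2. Evaluate the standard form [assuming z > 0]: now 2*log(z) + ∫(-1/(z - 5)) dz + ∫(2/(z**2 + 1)) dz.
Step 3. Evaluate the standard form [assuming z > 5]: now 2*log(z) - log(z - 5) + ∫(2/(z**2 + 1)) dz.
Step 4. Evaluate the standard form: now 2*log(z) - log(z - 5) + 2*atan(z).
Answer: 2*log(z) - log(z - 5) + 2*atan(z).


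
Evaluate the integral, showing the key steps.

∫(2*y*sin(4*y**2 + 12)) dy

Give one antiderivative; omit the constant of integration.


Step 1. Substitute u = y**2 + 3, turning ∫(2*y*sin(4*y**2 + 12)) dy into ∫(sin(4*u)) du: now ∫(sin(4*u)) du.
Step 2. Evaluate the standard form: now -cos(4*u)/4.
Step 3. Substitute back u = y**2 + 3: now -cos(4*y**2 + 12)/4.
Answer: -cos(4*y**2 + 12)/4.


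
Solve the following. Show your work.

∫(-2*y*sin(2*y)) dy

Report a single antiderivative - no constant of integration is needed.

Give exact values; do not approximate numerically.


Step 1. Integrate ∫(-2*y*sin(2*y)) dy by parts with u = y, dv = (-2*sin(2*y)) dy, so v = cos(2*y): now y*cos(2*y) + ∫(-cos(2*y)) dy.
Step 2. Evaluate the standard form: now y*cos(2*y) - sin(2*y)/2.
Answer: y*cos(2*y) - sin(2*y)/2.


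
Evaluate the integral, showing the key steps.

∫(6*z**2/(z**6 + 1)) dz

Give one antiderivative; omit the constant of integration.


Step 1. Substitute u = z**3, turning ∫(6*z**2/(z**6 + 1)) dz into ∫(2/(u**2 + 1)) du: now ∫(2/(u**2 + 1)) du.
Step 2. Evaluate the standard form: now 2*atan(u).
Step 3. Substitute back u = z**3: now 2*atan(z**3).
Answer: 2*atan(z**3).


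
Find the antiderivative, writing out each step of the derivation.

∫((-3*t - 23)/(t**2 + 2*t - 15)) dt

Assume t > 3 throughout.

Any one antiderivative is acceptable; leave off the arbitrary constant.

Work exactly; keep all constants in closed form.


Step 1. Decompose ∫((-3*t - 23)/(t**2 + 2*t - 15)) dt by partial fractions, (-3*t - 23)/(t**2 + 2*t - 15) = 1/(t + 5) - 4/(t - 3): now ∫(-4/(t - 3)) dt + ∫(1/(t + 5)) dt.
Step 2. Evaluate the standard form [assuming t > -5]: now log(t + 5) + ∫(-4/(t - 3)) dt.
Step 3. Evaluate the standard form [assuming t > 3]: now -4*log(t - 3) + log(t + 5).
Answer: -4*log(t - 3) + log(t + 5).


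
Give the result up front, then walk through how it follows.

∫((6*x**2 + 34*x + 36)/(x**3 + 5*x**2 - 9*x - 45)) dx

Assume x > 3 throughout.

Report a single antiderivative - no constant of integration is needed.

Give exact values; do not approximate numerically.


The answer is 4*log(x - 3) + log(x + 3) + log(x + 5).
Step 1. Decompose ∫((6*x**2 + 34*x + 36)/(x**3 + 5*x**2 - 9*x - 45)) dx by partial fractions, (6*x**2 + 34*x + 36)/(x**3 + 5*x**2 - 9*x - 45) = 1/(x + 5) + 1/(x + 3) + 4/(x - 3): now ∫(4/(x - 3)) dx + ∫(1/(x + 3)) dx + ∫(1/(x + 5)) dx.
Step 2. Evaluate the standard form [assuming x > 3]: now 4*log(x - 3) + ∫(1/(x + 3)) dx + ∫(1/(x + 5)) dx.
Step 3. Evaluate the standard form [assuming x > -3]: now 4*log(x - 3) + log(x + 3) + ∫(1/(x + 5)) dx.
Step 4. Evaluate the standard form [assuming x > -5]: now 4*log(x - 3) + log(x + 3) + log(x + 5).
Answer: 4*log(x - 3) + log(x + 3) + log(x + 5).


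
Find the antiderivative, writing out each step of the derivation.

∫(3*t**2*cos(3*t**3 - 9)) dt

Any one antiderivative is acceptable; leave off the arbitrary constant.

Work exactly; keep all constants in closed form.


Step 1. Substitute u = t**3 - 3, turning ∫(3*t**2*cos(3*t**3 - 9)) dt into ∫(cos(3*u)) du: now ∫(cos(3*u)) du.
Step 2. Evaluate the standard form: now sin(3*u)/3.
Step 3. Substitute back u = t**3 - 3: now sin(3*t**3 - 9)/3.
Answer: sin(3*t**3 - 9)/3.


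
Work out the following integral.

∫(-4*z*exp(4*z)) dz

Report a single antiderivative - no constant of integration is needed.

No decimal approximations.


Answer: -z*exp(4*z) + exp(4*z)/4.


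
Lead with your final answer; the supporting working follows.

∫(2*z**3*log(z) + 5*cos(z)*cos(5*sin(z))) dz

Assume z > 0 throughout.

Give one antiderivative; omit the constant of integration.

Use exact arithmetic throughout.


The answer is z**4*log(z)/2 - z**4/8 + sin(5*sin(z)).
Step 1. Rewrite: now ∫(2*z**3*log(z)) dz + ∫(5*cos(z)*cos(5*sin(z))) dz.
Step 2. Integrate ∫(2*z**3*log(z)) dz by parts with u = log(z), dv = (2*z**3) dz, so v = z**4/2 [assuming z > 0]: now z**4*log(z)/2 + ∫(-z**3/2) dz + ∫(5*cos(z)*cos(5*sin(z))) dz.
Step 3. Evaluate the standard form: now z**4*log(z)/2 - z**4/8 + ∫(5*cos(z)*cos(5*sin(z))) dz.
Step 4. Substitute u = sin(z), turning ∫(5*cos(z)*cos(5*sin(z))) dz into ∫(5*cos(5*u)) du: now z**4*log(z)/2 - z**4/8 + ∫(5*cos(5*u)) du.
Step 5. Evaluate the standard form: now z**4*log(z)/2 - z**4/8 + sin(5*u).
Step 6. Substitute back u = sin(z): now z**4*log(z)/2 - z**4/8 + sin(5*sin(z)).
Answer: z**4*log(z)/2 - z**4/8 + sin(5*sin(z)).


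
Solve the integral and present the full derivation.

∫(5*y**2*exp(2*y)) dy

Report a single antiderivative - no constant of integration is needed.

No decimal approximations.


Step 1. Integrate ∫(5*y**2*exp(2*y)) dy by parts with u = y**2, dv = (5*exp(2*y)) dy, so v = 5*exp(2*y)/2: now 5*y**2*exp(2*y)/2 + ∫(-5*y*exp(2*y)) dy.
Step 2. Integrate ∫(-5*y*exp(2*y)) dy by parts with u = y, dv = (-5*exp(2*y)) dy, so v = -5*exp(2*y)/2: now 5*y**2*exp(2*y)/2 - 5*y*exp(2*y)/2 + ∫(5*exp(2*y)/2) dy.
Step 3. Evaluate the standard form: now 5*y**2*exp(2*y)/2 - 5*y*exp(2*y)/2 + 5*exp(2*y)/4.
Answer: 5*y**2*exp(2*y)/2 - 5*y*exp(2*y)/2 + 5*exp(2*y)/4.


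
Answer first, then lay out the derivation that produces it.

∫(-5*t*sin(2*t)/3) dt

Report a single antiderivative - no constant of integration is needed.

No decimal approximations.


The answer is 5*t*cos(2*t)/6 - 5*sin(2*t)/12.
Step 1. Integrate ∫(-5*t*sin(2*t)/3) dt by parts with u = t, dv = (-5*sin(2*t)/3) dt, so v = 5*cos(2*t)/6: now 5*t*cos(2*t)/6 + ∫(-5*cos(2*t)/6) dt.
Step 2. Evaluate the standard form: now 5*t*cos(2*t)/6 - 5*sin(2*t)/12.
Answer: 5*t*cos(2*t)/6 - 5*sin(2*t)/12.


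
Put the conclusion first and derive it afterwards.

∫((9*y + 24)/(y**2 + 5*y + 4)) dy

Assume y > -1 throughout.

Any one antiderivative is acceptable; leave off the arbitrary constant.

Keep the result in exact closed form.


The answer is 5*log(y + 1) + 4*log(y + 4).
Step 1. Decompose ∫((9*y + 24)/(y**2 + 5*y + 4)) dy by partial fractions, (9*y + 24)/(y**2 + 5*y + 4) = 4/(y + 4) + 5/(y + 1): now ∫(5/(y + 1)) dy + ∫(4/(y + 4)) dy.
Step 2. Evaluate the standard form [assuming y > -4]: now 4*log(y + 4) + ∫(5/(y + 1)) dy.
Step 3. Evaluate the standard form [assuming y > -1]: now 5*log(y + 1) + 4*log(y + 4).
Answer: 5*log(y + 1) + 4*log(y + 4).


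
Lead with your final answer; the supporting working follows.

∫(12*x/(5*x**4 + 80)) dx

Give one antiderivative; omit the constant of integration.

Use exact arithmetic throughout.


The answer is 3*atan(x**2/4)/10.
Step 1. Substitute u = x**2, turning ∫(12*x/(5*x**4 + 80)) dx into ∫(6/(5*(u**2 + 16))) du: now ∫(6/(5*(u**2 + 16))) du.
Step 2. Evaluate the standard form: now 3*atan(u/4)/10.
Step 3. Substitute back u = x**2: now 3*atan(x**2/4)/10.
Answer: 3*atan(x**2/4)/10.


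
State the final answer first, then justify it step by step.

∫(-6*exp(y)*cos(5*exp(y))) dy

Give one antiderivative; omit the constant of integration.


The answer is -6*sin(5*exp(y))/5.
Step 1. Substitute u = exp(y), turning ∫(-6*exp(y)*cos(5*exp(y))) dy into ∫(-6*cos(5*u)) du: now ∫(-6*cos(5*u)) du.
Step 2. Evaluate the standard form: now -6*sin(5*u)/5.
Step 3. Substitute back u = exp(y): now -6*sin(5*exp(y))/5.
Answer: -6*sin(5*exp(y))/5.


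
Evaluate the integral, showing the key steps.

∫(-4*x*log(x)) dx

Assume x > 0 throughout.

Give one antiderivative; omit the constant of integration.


Step 1. Integrate ∫(-4*x*log(x)) dx by parts with u = log(x), dv = (-4*x) dx, so v = -2*x**2 [assuming x > 0]: now -2*x**2*log(x) + ∫(2*x) dx.
Step 2. Evaluate the standard form: now -2*x**2*log(x) + x**2.
Answer: -2*x**2*log(x) + x**2.


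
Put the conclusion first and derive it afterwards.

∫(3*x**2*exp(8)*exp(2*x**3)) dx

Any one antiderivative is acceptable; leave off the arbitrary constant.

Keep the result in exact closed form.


The answer is exp(2*x**3 + 8)/2.
Step 1. Substitute u = x**3 + 4, turning ∫(3*x**2*exp(8)*exp(2*x**3)) dx into ∫(exp(2*u)) du: now ∫(exp(2*u)) du.
Step 2. Evaluate the standard form: now exp(2*u)/2.
Step 3. Substitute back u = x**3 + 4: now exp(2*x**3 + 8)/2.
Answer: exp(2*x**3 + 8)/2.


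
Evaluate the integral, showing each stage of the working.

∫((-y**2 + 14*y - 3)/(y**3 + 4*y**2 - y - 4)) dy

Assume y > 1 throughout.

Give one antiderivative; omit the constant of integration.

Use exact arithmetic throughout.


Step 1. Decompose ∫((-y**2 + 14*y - 3)/(y**3 + 4*y**2 - y - 4)) dy by partial fractions, (-y**2 + 14*y - 3)/(y**3 + 4*y**2 - y - 4) = -5/(y + 4) + 3/(y + 1) + 1/(y - 1): now ∫(1/(y - 1)) dy + ∫(3/(y + 1)) dy + ∫(-5/(y + 4)) dy.
Step 2. Evaluate the standard form [assuming y > -1]: now 3*log(y + 1) + ∫(1/(y - 1)) dy + ∫(-5/(y + 4)) dy.
Step 3. Evaluate the standard form [assuming y > 1]: now log(y - 1) + 3*log(y + 1) + ∫(-5/(y + 4)) dy.
Step 4. Evaluate the standard form [assuming y > -4]: now log(y - 1) + 3*log(y + 1) - 5*log(y + 4).
Answer: log(y - 1) + 3*log(y + 1) - 5*log(y + 4).


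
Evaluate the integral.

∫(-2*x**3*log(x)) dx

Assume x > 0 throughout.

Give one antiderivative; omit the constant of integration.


Answer: -x**4*log(x)/2 + x**4/8.


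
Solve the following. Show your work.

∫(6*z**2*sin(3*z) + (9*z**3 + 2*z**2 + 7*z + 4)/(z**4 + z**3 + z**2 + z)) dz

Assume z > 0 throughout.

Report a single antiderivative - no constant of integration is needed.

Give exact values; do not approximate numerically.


Step 1. Rewrite: now ∫(6*z**2*sin(3*z)) dz + ∫((9*z**3 + 2*z**2 + 7*z + 4)/(z**4 + z**3 + z**2 + z)) dz.
Step 2. Decompose ∫((9*z**3 + 2*z**2 + 7*z + 4)/(z**4 + z**3 + z**2 + z)) dz by partial fractions, (9*z**3 + 2*z**2 + 7*z + 4)/(z**4 + z**3 + z**2 + z) = -2/(z**2 + 1) + 5/(z + 1) + 4/z: now ∫(4/z) dz + ∫(6*z**2*sin(3*z)) dz + ∫(5/(z + 1)) dz + ∫(-2/(z**2 + 1)) dz.
Step 3. Evaluate the standard form [assuming z > -1]: now 5*log(z + 1) + ∫(4/z) dz + ∫(6*z**2*sin(3*z)) dz + ∫(-2/(z**2 + 1)) dz.
Step 4. Evaluate the standard form [assuming z > 0]: now 4*log(z) + 5*log(z + 1) + ∫(6*z**2*sin(3*z)) dz + ∫(-2/(z**2 + 1)) dz.
Step 5. Evaluate the standard form: now 4*log(z) + 5*log(z + 1) - 2*atan(z) + ∫(6*z**2*sin(3*z)) dz.
Step 6. Integrate ∫(6*z**2*sin(3*z)) dz by parts with u = z**2, dv = (6*sin(3*z)) dz, so v = -2*cos(3*z): now -2*z**2*cos(3*z) + 4*log(z) + 5*log(z + 1) - 2*atan(z) + ∫(4*z*cos(3*z)) dz.
Step 7. Integrate ∫(4*z*cos(3*z)) dz by parts with u = z, dv = (4*cos(3*z)) dz, so v = 4*sin(3*z)/3: now -2*z**2*cos(3*z) + 4*z*sin(3*z)/3 + 4*log(z) + 5*log(z + 1) - 2*atan(z) + ∫(-4*sin(3*z)/3) dz.
Step 8. Evaluate the standard form: now -2*z**2*cos(3*z) + 4*z*sin(3*z)/3 + 4*log(z) + 5*log(z + 1) + 4*cos(3*z)/9 - 2*atan(z).
Answer: -2*z**2*cos(3*z) + 4*z*sin(3*z)/3 + 4*log(z) + 5*log(z + 1) + 4*cos(3*z)/9 - 2*atan(z).
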